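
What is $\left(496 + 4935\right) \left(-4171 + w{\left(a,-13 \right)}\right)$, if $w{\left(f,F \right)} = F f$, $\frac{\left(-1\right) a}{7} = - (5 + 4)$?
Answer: $-27100690$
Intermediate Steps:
$a = 63$ ($a = - 7 \left(- (5 + 4)\right) = - 7 \left(\left(-1\right) 9\right) = \left(-7\right) \left(-9\right) = 63$)
$\left(496 + 4935\right) \left(-4171 + w{\left(a,-13 \right)}\right) = \left(496 + 4935\right) \left(-4171 - 819\right) = 5431 \left(-4171 - 819\right) = 5431 \left(-4990\right) = -27100690$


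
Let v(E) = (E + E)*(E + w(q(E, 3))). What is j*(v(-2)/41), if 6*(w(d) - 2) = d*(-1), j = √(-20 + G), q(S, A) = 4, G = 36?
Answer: 32/123 ≈ 0.26016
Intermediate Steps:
j = 4 (j = √(-20 + 36) = √16 = 4)
w(d) = 2 - d/6 (w(d) = 2 + (d*(-1))/6 = 2 + (-d)/6 = 2 - d/6)
v(E) = 2*E*(4/3 + E) (v(E) = (E + E)*(E + (2 - ⅙*4)) = (2*E)*(E + (2 - ⅔)) = (2*E)*(E + 4/3) = (2*E)*(4/3 + E) = 2*E*(4/3 + E))
j*(v(-2)/41) = 4*(((⅔)*(-2)*(4 + 3*(-2)))/41) = 4*(((⅔)*(-2)*(4 - 6))*(1/41)) = 4*(((⅔)*(-2)*(-2))*(1/41)) = 4*((8/3)*(1/41)) = 4*(8/123) = 32/123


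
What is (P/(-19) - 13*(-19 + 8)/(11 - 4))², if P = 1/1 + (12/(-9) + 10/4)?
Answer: 262796521/636804 ≈ 412.68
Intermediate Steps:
P = 13/6 (P = 1 + (12*(-⅑) + 10*(¼)) = 1 + (-4/3 + 5/2) = 1 + 7/6 = 13/6 ≈ 2.1667)
(P/(-19) - 13*(-19 + 8)/(11 - 4))² = ((13/6)/(-19) - 13*(-19 + 8)/(11 - 4))² = ((13/6)*(-1/19) - 13/(7/(-11)))² = (-13/114 - 13/(7*(-1/11)))² = (-13/114 - 13/(-7/11))² = (-13/114 - 13*(-11/7))² = (-13/114 + 143/7)² = (16211/798)² = 262796521/636804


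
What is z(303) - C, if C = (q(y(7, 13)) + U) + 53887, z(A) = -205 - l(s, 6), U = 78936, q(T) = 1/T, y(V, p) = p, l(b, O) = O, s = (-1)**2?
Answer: -1729443/13 ≈ -1.3303e+5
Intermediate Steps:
s = 1
z(A) = -211 (z(A) = -205 - 1*6 = -205 - 6 = -211)
C = 1726700/13 (C = (1/13 + 78936) + 53887 = 1026169/13 + 53887 = 1726700/13 ≈ 1.3282e+5)
z(303) - C = -211 - 1*1726700/13 = -211 - 1726700/13 = -1729443/13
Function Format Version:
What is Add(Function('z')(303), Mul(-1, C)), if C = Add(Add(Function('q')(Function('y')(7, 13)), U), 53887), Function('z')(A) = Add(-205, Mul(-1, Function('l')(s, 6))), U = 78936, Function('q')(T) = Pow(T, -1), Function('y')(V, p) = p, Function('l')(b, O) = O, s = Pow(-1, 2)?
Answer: Rational(-1729443, 13) ≈ -1.3303e+5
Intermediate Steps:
s = 1
Function('z')(A) = -211 (Function('z')(A) = Add(-205, Mul(-1, 6)) = Add(-205, -6) = -211)
C = Rational(1726700, 13) (C = Add(Add(Pow(13, -1), 78936), 53887) = Add(Add(Rational(1, 13), 78936), 53887) = Add(Rational(1026169, 13), 53887) = Rational(1726700, 13) ≈ 1.3282e+5)
Add(Function('z')(303), Mul(-1, C)) = Add(-211, Mul(-1, Rational(1726700, 13))) = Add(-211, Rational(-1726700, 13)) = Rational(-1729443, 13)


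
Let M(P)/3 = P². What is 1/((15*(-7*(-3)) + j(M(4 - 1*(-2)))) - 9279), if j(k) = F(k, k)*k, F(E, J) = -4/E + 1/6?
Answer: -1/8950 ≈ -0.00011173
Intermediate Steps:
F(E, J) = ⅙ - 4/E (F(E, J) = -4/E + 1*(⅙) = -4/E + ⅙ = ⅙ - 4/E)
M(P) = 3*P²
j(k) = -4 + k/6 (j(k) = ((-24 + k)/(6*k))*k = -4 + k/6)
1/((15*(-7*(-3)) + j(M(4 - 1*(-2)))) - 9279) = 1/((15*(-7*(-3)) + (-4 + (3*(4 - 1*(-2))²)/6)) - 9279) = 1/((15*21 + (-4 + (3*(4 + 2)²)/6)) - 9279) = 1/((315 + (-4 + (3*6²)/6)) - 9279) = 1/((315 + (-4 + (3*36)/6)) - 9279) = 1/((315 + (-4 + (⅙)*108)) - 9279) = 1/((315 + (-4 + 18)) - 9279) = 1/((315 + 14) - 9279) = 1/(329 - 9279) = 1/(-8950) = -1/8950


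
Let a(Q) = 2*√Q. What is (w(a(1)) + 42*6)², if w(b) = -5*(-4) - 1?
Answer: 73441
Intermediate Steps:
w(b) = 19 (w(b) = 20 - 1 = 19)
(w(a(1)) + 42*6)² = (19 + 42*6)² = (19 + 252)² = 271² = 73441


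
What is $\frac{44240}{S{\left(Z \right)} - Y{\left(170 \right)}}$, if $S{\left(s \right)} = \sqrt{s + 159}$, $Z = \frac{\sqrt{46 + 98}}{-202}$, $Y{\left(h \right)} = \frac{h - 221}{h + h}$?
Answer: $- \frac{89364800}{2140097} + \frac{17696000 \sqrt{1621353}}{6420291} \approx 3467.9$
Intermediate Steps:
$Y{\left(h \right)} = \frac{-221 + h}{2 h}$
$Z = - \frac{6}{101}$ ($Z = \sqrt{144} \left(- \frac{1}{202}\right) = 12 \left(- \frac{1}{202}\right) = - \frac{6}{101} \approx -0.059406$)
$S{\left(s \right)} = \sqrt{159 + s}$
$\frac{44240}{S{\left(Z \right)} - Y{\left(170 \right)}} = \frac{44240}{\sqrt{159 - \frac{6}{101}} - \frac{-221 + 170}{2 \cdot 170}} = \frac{44240}{\sqrt{\frac{16053}{101}} - \frac{1}{2} \cdot \frac{1}{170} \left(-51\right)} = \frac{44240}{\frac{\sqrt{1621353}}{101} - - \frac{3}{20}} = \frac{44240}{\frac{\sqrt{1621353}}{101} + \frac{3}{20}} = \frac{44240}{\frac{3}{20} + \frac{\sqrt{1621353}}{101}}$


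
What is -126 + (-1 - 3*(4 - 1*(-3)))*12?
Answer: -390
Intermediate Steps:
-126 + (-1 - 3*(4 - 1*(-3)))*12 = -126 + (-1 - 3*(4 + 3))*12 = -126 + (-1 - 3*7)*12 = -126 + (-1 - 21)*12 = -126 - 22*12 = -126 - 264 = -390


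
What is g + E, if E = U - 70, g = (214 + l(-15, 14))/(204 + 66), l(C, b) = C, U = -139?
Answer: -56231/270 ≈ -208.26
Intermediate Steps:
g = 199/270 (g = (214 - 15)/(204 + 66) = 199/270 ≈ 0.73704)
E = -209 (E = -139 - 70 = -209)
g + E = 199/270 - 209 = -56231/270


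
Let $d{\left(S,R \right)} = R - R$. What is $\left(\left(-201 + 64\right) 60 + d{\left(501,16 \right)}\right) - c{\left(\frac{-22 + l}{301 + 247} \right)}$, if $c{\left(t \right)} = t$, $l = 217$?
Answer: $- \frac{4504755}{548} \approx -8220.4$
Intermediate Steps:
$d{\left(S,R \right)} = 0$
$\left(\left(-201 + 64\right) 60 + d{\left(501,16 \right)}\right) - c{\left(\frac{-22 + l}{301 + 247} \right)} = \left(\left(-201 + 64\right) 60 + 0\right) - \frac{-22 + 217}{301 + 247} = \left(\left(-137\right) 60 + 0\right) - \frac{195}{548} = \left(-8220 + 0\right) - 195 \cdot \frac{1}{548} = -8220 - \frac{195}{548} = - \frac{4504755}{548}$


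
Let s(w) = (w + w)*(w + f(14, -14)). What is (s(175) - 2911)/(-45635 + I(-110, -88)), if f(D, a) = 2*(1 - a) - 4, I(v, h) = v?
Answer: -67439/45745 ≈ -1.4742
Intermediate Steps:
f(D, a) = -2 - 2*a (f(D, a) = (2 - 2*a) - 4 = -2 - 2*a)
s(w) = 2*w*(26 + w) (s(w) = (w + w)*(w + (-2 - 2*(-14))) = (2*w)*(w + (-2 + 28)) = (2*w)*(w + 26) = (2*w)*(26 + w) = 2*w*(26 + w))
(s(175) - 2911)/(-45635 + I(-110, -88)) = (2*175*(26 + 175) - 2911)/(-45635 - 110) = (2*175*201 - 2911)/(-45745) = (70350 - 2911)*(-1/45745) = 67439*(-1/45745) = -67439/45745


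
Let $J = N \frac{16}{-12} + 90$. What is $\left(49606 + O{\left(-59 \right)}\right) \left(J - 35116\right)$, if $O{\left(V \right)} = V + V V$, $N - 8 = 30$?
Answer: $-1860045480$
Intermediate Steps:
$N = 38$ ($N = 8 + 30 = 38$)
$O{\left(V \right)} = V + V^{2}$
$J = \frac{118}{3}$ ($J = 38 \frac{16}{-12} + 90 = 38 \cdot 16 \left(- \frac{1}{12}\right) + 90 = 38 \left(- \frac{4}{3}\right) + 90 = - \frac{152}{3} + 90 = \frac{118}{3} \approx 39.333$)
$\left(49606 + O{\left(-59 \right)}\right) \left(J - 35116\right) = \left(49606 - 59 \left(1 - 59\right)\right) \left(\frac{118}{3} - 35116\right) = \left(49606 - -3422\right) \left(- \frac{105230}{3}\right) = \left(49606 + 3422\right) \left(- \frac{105230}{3}\right) = 53028 \left(- \frac{105230}{3}\right) = -1860045480$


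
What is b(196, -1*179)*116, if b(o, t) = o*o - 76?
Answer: 4447440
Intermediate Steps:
b(o, t) = -76 + o**2 (b(o, t) = o**2 - 76 = -76 + o**2)
b(196, -1*179)*116 = (-76 + 196**2)*116 = (-76 + 38416)*116 = 38340*116 = 4447440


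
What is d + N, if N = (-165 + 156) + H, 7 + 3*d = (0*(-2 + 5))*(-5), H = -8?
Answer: -58/3 ≈ -19.333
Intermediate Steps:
d = -7/3 (d = -7/3 + ((0*(-2 + 5))*(-5))/3 = -7/3 + ((0*3)*(-5))/3 = -7/3 + (0*(-5))/3 = -7/3 + (⅓)*0 = -7/3 + 0 = -7/3 ≈ -2.3333)
N = -17 (N = (-165 + 156) - 8 = -9 - 8 = -17)
d + N = -7/3 - 17 = -58/3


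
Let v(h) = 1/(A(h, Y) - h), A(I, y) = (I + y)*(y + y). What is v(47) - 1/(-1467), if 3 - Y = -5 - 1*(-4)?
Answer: 1828/529587 ≈ 0.0034517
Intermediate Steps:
Y = 4 (Y = 3 - (-5 - 1*(-4)) = 3 - (-5 + 4) = 3 - 1*(-1) = 3 + 1 = 4)
A(I, y) = 2*y*(I + y) (A(I, y) = (I + y)*(2*y) = 2*y*(I + y))
v(h) = 1/(32 + 7*h) (v(h) = 1/(2*4*(h + 4) - h) = 1/(2*4*(4 + h) - h) = 1/((32 + 8*h) - h) = 1/(32 + 7*h))
v(47) - 1/(-1467) = 1/(32 + 7*47) - 1/(-1467) = 1/(32 + 329) - 1*(-1/1467) = 1/361 + 1/1467 = 1828/529587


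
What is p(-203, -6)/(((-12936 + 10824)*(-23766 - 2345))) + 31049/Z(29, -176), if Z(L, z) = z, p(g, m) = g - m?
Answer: -884422315/5013312 ≈ -176.41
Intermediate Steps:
p(-203, -6)/(((-12936 + 10824)*(-23766 - 2345))) + 31049/Z(29, -176) = (-203 - 1*(-6))/(((-12936 + 10824)*(-23766 - 2345))) + 31049/(-176) = (-203 + 6)/((-2112*(-26111))) + 31049*(-1/176) = -197/55146432 - 31049/176 = -884422315/5013312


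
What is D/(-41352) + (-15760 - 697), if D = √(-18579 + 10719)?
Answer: -16457 - I*√1965/20676 ≈ -16457.0 - 0.0021439*I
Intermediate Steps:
D = 2*I*√1965 (D = √(-7860) = 2*I*√1965 ≈ 88.657*I)
D/(-41352) + (-15760 - 697) = (2*I*√1965)/(-41352) + (-15760 - 697) = (2*I*√1965)*(-1/41352) - 16457 = -I*√1965/20676 - 16457 = -16457 - I*√1965/20676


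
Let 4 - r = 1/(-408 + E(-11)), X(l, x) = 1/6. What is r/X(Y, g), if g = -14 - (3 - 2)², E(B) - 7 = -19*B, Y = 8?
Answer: 769/32 ≈ 24.031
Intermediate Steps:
E(B) = 7 - 19*B
g = -15 (g = -14 - 1*1² = -14 - 1*1 = -14 - 1 = -15)
X(l, x) = ⅙
r = 769/192 (r = 4 - 1/(-408 + (7 - 19*(-11))) = 4 - 1/(-408 + (7 + 209)) = 4 - 1/(-408 + 216) = 4 - 1/(-192) = 4 - 1*(-1/192) = 4 + 1/192 = 769/192 ≈ 4.0052)
r/X(Y, g) = 769/(192*(⅙)) = (769/192)*6 = 769/32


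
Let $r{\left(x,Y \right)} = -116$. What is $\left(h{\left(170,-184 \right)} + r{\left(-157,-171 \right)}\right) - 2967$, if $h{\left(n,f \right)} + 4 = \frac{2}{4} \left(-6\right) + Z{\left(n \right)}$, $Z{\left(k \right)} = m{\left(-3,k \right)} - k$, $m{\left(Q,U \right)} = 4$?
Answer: $-3256$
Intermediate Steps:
$Z{\left(k \right)} = 4 - k$
$h{\left(n,f \right)} = -3 - n$ ($h{\left(n,f \right)} = -4 - \left(-4 + n - \frac{2}{4} \left(-6\right)\right) = -4 - \left(-4 + n - 2 \cdot \frac{1}{4} \left(-6\right)\right) = -4 + \left(\frac{1}{2} \left(-6\right) - \left(-4 + n\right)\right) = -4 - \left(-1 + n\right) = -3 - n$)
$\left(h{\left(170,-184 \right)} + r{\left(-157,-171 \right)}\right) - 2967 = \left(\left(-3 - 170\right) - 116\right) - 2967 = \left(-173 - 116\right) - 2967 = -289 - 2967 = -3256$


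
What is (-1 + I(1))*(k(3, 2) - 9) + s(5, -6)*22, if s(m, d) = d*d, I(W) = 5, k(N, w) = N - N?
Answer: 756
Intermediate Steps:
k(N, w) = 0
s(m, d) = d**2
(-1 + I(1))*(k(3, 2) - 9) + s(5, -6)*22 = (-1 + 5)*(0 - 9) + (-6)**2*22 = 4*(-9) + 36*22 = -36 + 792 = 756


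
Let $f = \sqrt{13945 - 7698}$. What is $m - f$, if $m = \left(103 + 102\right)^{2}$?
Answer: $42025 - \sqrt{6247} \approx 41946.0$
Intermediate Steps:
$f = \sqrt{6247} \approx 79.038$
$m = 42025$ ($m = 205^{2} = 42025$)
$m - f = 42025 - \sqrt{6247}$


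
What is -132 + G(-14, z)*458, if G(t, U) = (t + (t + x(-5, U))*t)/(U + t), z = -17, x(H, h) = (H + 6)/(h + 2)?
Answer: -1318132/465 ≈ -2834.7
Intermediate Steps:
x(H, h) = (6 + H)/(2 + h)
G(t, U) = (t + t*(t + 1/(2 + U)))/(U + t) (G(t, U) = (t + (t + (6 - 5)/(2 + U))*t)/(U + t) = (t + (t + 1/(2 + U))*t)/(U + t) = (t + t*(t + 1/(2 + U)))/(U + t))
-132 + G(-14, z)*458 = -132 - 14*(1 + (1 - 14)*(2 - 17))/((2 - 17)*(-17 - 14))*458 = -132 - 14*(1 - 13*(-15))/(-15*(-31))*458 = -132 - 14*(-1/15)*(-1/31)*(1 + 195)*458 = -132 - 14*(-1/15)*(-1/31)*196*458 = -132 - 2744/465*458 = -132 - 1256752/465 = -1318132/465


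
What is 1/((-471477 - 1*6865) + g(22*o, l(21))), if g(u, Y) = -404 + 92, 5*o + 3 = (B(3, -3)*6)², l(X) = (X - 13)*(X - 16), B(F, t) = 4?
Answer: -1/478654 ≈ -2.0892e-6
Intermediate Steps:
l(X) = (-16 + X)*(-13 + X) (l(X) = (-13 + X)*(-16 + X) = (-16 + X)*(-13 + X))
o = 573/5 (o = -⅗ + (4*6)²/5 = -⅗ + (⅕)*24² = -⅗ + (⅕)*576 = -⅗ + 576/5 = 573/5 ≈ 114.60)
g(u, Y) = -312
1/((-471477 - 1*6865) + g(22*o, l(21))) = 1/((-471477 - 1*6865) - 312) = 1/((-471477 - 6865) - 312) = 1/(-478342 - 312) = 1/(-478654) = -1/478654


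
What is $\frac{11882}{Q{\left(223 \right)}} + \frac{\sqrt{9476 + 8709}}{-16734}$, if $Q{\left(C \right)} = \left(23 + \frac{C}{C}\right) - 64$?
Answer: $- \frac{5941}{20} - \frac{\sqrt{18185}}{16734} \approx -297.06$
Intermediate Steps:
$Q{\left(C \right)} = -40$ ($Q{\left(C \right)} = \left(23 + 1\right) - 64 = 24 - 64 = -40$)
$\frac{11882}{Q{\left(223 \right)}} + \frac{\sqrt{9476 + 8709}}{-16734} = \frac{11882}{-40} + \frac{\sqrt{9476 + 8709}}{-16734} = 11882 \left(- \frac{1}{40}\right) + \sqrt{18185} \left(- \frac{1}{16734}\right) = - \frac{5941}{20} - \frac{\sqrt{18185}}{16734}$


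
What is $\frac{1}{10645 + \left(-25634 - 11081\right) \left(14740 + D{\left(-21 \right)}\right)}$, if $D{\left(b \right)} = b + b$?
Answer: $- \frac{1}{539626425} \approx -1.8531 \cdot 10^{-9}$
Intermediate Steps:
$D{\left(b \right)} = 2 b$
$\frac{1}{10645 + \left(-25634 - 11081\right) \left(14740 + D{\left(-21 \right)}\right)} = \frac{1}{10645 + \left(-25634 - 11081\right) \left(14740 + 2 \left(-21\right)\right)} = \frac{1}{10645 - 36715 \left(14740 - 42\right)} = \frac{1}{10645 - 539637070} = \frac{1}{-539626425} = - \frac{1}{539626425}$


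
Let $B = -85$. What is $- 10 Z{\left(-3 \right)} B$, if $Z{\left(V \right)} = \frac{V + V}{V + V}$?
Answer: $850$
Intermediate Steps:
$Z{\left(V \right)} = 1$ ($Z{\left(V \right)} = \frac{2 V}{2 V} = 2 V \frac{1}{2 V} = 1$)
$- 10 Z{\left(-3 \right)} B = \left(-10\right) 1 \left(-85\right) = \left(-10\right) \left(-85\right) = 850$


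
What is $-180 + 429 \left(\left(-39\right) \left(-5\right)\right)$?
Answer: $83475$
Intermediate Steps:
$-180 + 429 \left(\left(-39\right) \left(-5\right)\right) = -180 + 429 \cdot 195 = -180 + 83655 = 83475$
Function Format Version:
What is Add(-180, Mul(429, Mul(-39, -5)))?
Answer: 83475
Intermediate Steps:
Add(-180, Mul(429, Mul(-39, -5))) = Add(-180, Mul(429, 195)) = Add(-180, 83655) = 83475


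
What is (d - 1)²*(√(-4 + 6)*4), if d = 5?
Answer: 64*√2 ≈ 90.510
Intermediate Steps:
(d - 1)²*(√(-4 + 6)*4) = (5 - 1)²*(√(-4 + 6)*4) = 4²*(√2*4) = 16*(4*√2) = 64*√2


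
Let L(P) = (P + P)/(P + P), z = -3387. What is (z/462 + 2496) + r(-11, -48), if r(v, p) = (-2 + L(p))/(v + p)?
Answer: 22612199/9086 ≈ 2488.7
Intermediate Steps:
L(P) = 1 (L(P) = (2*P)/((2*P)) = (2*P)*(1/(2*P)) = 1)
r(v, p) = -1/(p + v) (r(v, p) = (-2 + 1)/(v + p) = -1/(p + v))
(z/462 + 2496) + r(-11, -48) = (-3387/462 + 2496) - 1/(-48 - 11) = (-3387*1/462 + 2496) - 1/(-59) = (-1129/154 + 2496) - 1*(-1/59) = 383255/154 + 1/59 = 22612199/9086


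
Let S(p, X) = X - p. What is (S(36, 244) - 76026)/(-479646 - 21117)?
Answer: 75818/500763 ≈ 0.15140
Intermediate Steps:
(S(36, 244) - 76026)/(-479646 - 21117) = ((244 - 1*36) - 76026)/(-479646 - 21117) = ((244 - 36) - 76026)/(-500763) = (208 - 76026)*(-1/500763) = -75818*(-1/500763) = 75818/500763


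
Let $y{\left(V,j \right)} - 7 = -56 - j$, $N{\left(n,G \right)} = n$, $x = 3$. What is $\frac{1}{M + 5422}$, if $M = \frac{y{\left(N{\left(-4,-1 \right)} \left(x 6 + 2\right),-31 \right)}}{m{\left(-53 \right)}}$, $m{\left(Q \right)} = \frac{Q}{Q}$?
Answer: $\frac{1}{5404} \approx 0.00018505$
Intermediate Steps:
$y{\left(V,j \right)} = -49 - j$ ($y{\left(V,j \right)} = 7 - \left(56 + j\right) = -49 - j$)
$m{\left(Q \right)} = 1$
$M = -18$ ($M = \frac{-49 - -31}{1} = \left(-49 + 31\right) 1 = \left(-18\right) 1 = -18$)
$\frac{1}{M + 5422} = \frac{1}{-18 + 5422} = \frac{1}{5404}$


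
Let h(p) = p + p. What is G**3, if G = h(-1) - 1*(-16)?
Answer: 2744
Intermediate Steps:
h(p) = 2*p
G = 14 (G = 2*(-1) - 1*(-16) = -2 + 16 = 14)
G**3 = 14**3 = 2744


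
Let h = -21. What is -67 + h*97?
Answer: -2104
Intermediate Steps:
-67 + h*97 = -67 - 21*97 = -67 - 2037 = -2104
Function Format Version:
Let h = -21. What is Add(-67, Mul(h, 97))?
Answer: -2104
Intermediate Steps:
Add(-67, Mul(h, 97)) = Add(-67, Mul(-21, 97)) = Add(-67, -2037) = -2104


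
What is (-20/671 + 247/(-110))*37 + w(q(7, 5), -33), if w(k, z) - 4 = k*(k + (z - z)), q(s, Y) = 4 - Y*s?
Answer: 5910271/6710 ≈ 880.82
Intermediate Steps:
q(s, Y) = 4 - Y*s
w(k, z) = 4 + k² (w(k, z) = 4 + k*(k + (z - z)) = 4 + k*(k + 0) = 4 + k*k = 4 + k²)
(-20/671 + 247/(-110))*37 + w(q(7, 5), -33) = (-20/671 + 247/(-110))*37 + (4 + (4 - 1*5*7)²) = (-20*1/671 + 247*(-1/110))*37 + (4 + (4 - 35)²) = (-20/671 - 247/110)*37 + (4 + (-31)²) = -15267/6710*37 + (4 + 961) = -564879/6710 + 965 = 5910271/6710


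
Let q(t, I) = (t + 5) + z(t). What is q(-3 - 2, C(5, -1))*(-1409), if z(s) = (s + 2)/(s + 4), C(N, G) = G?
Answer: -4227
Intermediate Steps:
z(s) = (2 + s)/(4 + s)
q(t, I) = 5 + t + (2 + t)/(4 + t) (q(t, I) = (t + 5) + (2 + t)/(4 + t) = (5 + t) + (2 + t)/(4 + t) = 5 + t + (2 + t)/(4 + t))
q(-3 - 2, C(5, -1))*(-1409) = ((22 + (-3 - 2)² + 10*(-3 - 2))/(4 + (-3 - 2)))*(-1409) = ((22 + (-5)² + 10*(-5))/(4 - 5))*(-1409) = ((22 + 25 - 50)/(-1))*(-1409) = -1*(-3)*(-1409) = 3*(-1409) = -4227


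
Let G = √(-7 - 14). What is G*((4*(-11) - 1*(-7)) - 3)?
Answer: -40*I*√21 ≈ -183.3*I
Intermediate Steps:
G = I*√21 (G = √(-21) = I*√21 ≈ 4.5826*I)
G*((4*(-11) - 1*(-7)) - 3) = (I*√21)*((4*(-11) - 1*(-7)) - 3) = (I*√21)*((-44 + 7) - 3) = (I*√21)*(-37 - 3) = (I*√21)*(-40) = -40*I*√21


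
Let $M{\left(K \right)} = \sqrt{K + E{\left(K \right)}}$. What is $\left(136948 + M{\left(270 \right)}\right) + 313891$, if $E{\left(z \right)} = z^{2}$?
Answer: $450839 + 3 \sqrt{8130} \approx 4.5111 \cdot 10^{5}$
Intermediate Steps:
$M{\left(K \right)} = \sqrt{K + K^{2}}$
$\left(136948 + M{\left(270 \right)}\right) + 313891 = \left(136948 + \sqrt{270 \left(1 + 270\right)}\right) + 313891 = \left(136948 + \sqrt{270 \cdot 271}\right) + 313891 = \left(136948 + \sqrt{73170}\right) + 313891 = \left(136948 + 3 \sqrt{8130}\right) + 313891 = 450839 + 3 \sqrt{8130}$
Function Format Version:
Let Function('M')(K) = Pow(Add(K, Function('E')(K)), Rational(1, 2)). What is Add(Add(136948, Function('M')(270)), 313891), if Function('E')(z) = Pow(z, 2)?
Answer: Add(450839, Mul(3, Pow(8130, Rational(1, 2)))) ≈ 4.5111e+5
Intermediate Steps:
Function('M')(K) = Pow(Add(K, Pow(K, 2)), Rational(1, 2))
Add(Add(136948, Function('M')(270)), 313891) = Add(Add(136948, Pow(Mul(270, Add(1, 270)), Rational(1, 2))), 313891) = Add(Add(136948, Pow(Mul(270, 271), Rational(1, 2))), 313891) = Add(Add(136948, Pow(73170, Rational(1, 2))), 313891) = Add(Add(136948, Mul(3, Pow(8130, Rational(1, 2)))), 313891) = Add(450839, Mul(3, Pow(8130, Rational(1, 2))))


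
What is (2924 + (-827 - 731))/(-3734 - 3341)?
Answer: -1366/7075 ≈ -0.19307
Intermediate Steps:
(2924 + (-827 - 731))/(-3734 - 3341) = (2924 - 1558)/(-7075) = 1366*(-1/7075) = -1366/7075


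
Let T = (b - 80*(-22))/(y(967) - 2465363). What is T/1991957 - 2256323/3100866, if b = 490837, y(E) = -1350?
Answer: -11086639144710016145/15236372470429977306 ≈ -0.72764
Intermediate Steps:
T = -492597/2466713 (T = (490837 - 80*(-22))/(-1350 - 2465363) = (490837 + 1760)/(-2466713) = 492597*(-1/2466713) = -492597/2466713 ≈ -0.19970)
T/1991957 - 2256323/3100866 = -492597/2466713/1991957 - 2256323/3100866 = -492597/2466713*1/1991957 - 2256323*1/3100866 = -492597/4913586227341 - 2256323/3100866 = -11086639144710016145/15236372470429977306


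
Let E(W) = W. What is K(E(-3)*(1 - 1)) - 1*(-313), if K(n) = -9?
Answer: 304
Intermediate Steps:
K(E(-3)*(1 - 1)) - 1*(-313) = -9 - 1*(-313) = -9 + 313 = 304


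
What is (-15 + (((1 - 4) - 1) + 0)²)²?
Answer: 1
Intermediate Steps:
(-15 + (((1 - 4) - 1) + 0)²)² = (-15 + ((-3 - 1) + 0)²)² = (-15 + (-4 + 0)²)² = (-15 + (-4)²)² = (-15 + 16)² = 1² = 1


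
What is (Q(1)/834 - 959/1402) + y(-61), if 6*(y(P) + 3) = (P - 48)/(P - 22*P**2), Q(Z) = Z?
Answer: -58792706047/15964990394 ≈ -3.6826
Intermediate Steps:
y(P) = -3 + (-48 + P)/(6*(P - 22*P**2)) (y(P) = -3 + ((P - 48)/(P - 22*P**2))/6 = -3 + ((-48 + P)/(P - 22*P**2))/6 = -3 + (-48 + P)/(6*(P - 22*P**2)))
(Q(1)/834 - 959/1402) + y(-61) = (1/834 - 959/1402) + (1/6)*(48 - 396*(-61)**2 + 17*(-61))/(-61*(-1 + 22*(-61))) = (1*(1/834) - 959*1/1402) + (1/6)*(-1/61)*(48 - 396*3721 - 1037)/(-1 - 1342) = (1/834 - 959/1402) + (1/6)*(-1/61)*(48 - 1473516 - 1037)/(-1343) = -199601/292317 + (1/6)*(-1/61)*(-1/1343)*(-1474505) = -199601/292317 - 1474505/491538 = -58792706047/15964990394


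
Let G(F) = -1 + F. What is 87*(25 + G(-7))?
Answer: 1479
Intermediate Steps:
87*(25 + G(-7)) = 87*(25 + (-1 - 7)) = 87*(25 - 8) = 87*17 = 1479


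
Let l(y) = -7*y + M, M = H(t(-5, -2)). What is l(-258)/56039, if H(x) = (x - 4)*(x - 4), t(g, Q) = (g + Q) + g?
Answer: 2062/56039 ≈ 0.036796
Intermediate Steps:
t(g, Q) = Q + 2*g (t(g, Q) = (Q + g) + g = Q + 2*g)
H(x) = (-4 + x)**2 (H(x) = (-4 + x)*(-4 + x) = (-4 + x)**2)
M = 256 (M = (-4 + (-2 + 2*(-5)))**2 = (-4 + (-2 - 10))**2 = (-4 - 12)**2 = (-16)**2 = 256)
l(y) = 256 - 7*y (l(y) = -7*y + 256 = 256 - 7*y)
l(-258)/56039 = (256 - 7*(-258))/56039 = (256 + 1806)*(1/56039) = 2062*(1/56039) = 2062/56039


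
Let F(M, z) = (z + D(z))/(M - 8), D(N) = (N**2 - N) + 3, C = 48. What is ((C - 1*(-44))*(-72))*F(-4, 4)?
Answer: 10488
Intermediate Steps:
D(N) = 3 + N**2 - N
F(M, z) = (3 + z**2)/(-8 + M) (F(M, z) = (z + (3 + z**2 - z))/(M - 8) = (3 + z**2)/(-8 + M))
((C - 1*(-44))*(-72))*F(-4, 4) = ((48 - 1*(-44))*(-72))*((3 + 4**2)/(-8 - 4)) = ((48 + 44)*(-72))*((3 + 16)/(-12)) = (92*(-72))*(-1/12*19) = -6624*(-19/12) = 10488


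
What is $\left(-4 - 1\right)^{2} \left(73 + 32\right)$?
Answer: $2625$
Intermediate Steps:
$\left(-4 - 1\right)^{2} \left(73 + 32\right) = \left(-5\right)^{2} \cdot 105 = 25 \cdot 105 = 2625$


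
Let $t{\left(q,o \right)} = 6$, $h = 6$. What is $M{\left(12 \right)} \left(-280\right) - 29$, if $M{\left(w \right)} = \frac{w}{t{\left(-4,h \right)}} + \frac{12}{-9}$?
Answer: $- \frac{647}{3} \approx -215.67$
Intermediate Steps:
$M{\left(w \right)} = - \frac{4}{3} + \frac{w}{6}$ ($M{\left(w \right)} = \frac{w}{6} + \frac{12}{-9} = w \frac{1}{6} + 12 \left(- \frac{1}{9}\right) = \frac{w}{6} - \frac{4}{3} = - \frac{4}{3} + \frac{w}{6}$)
$M{\left(12 \right)} \left(-280\right) - 29 = \left(- \frac{4}{3} + \frac{1}{6} \cdot 12\right) \left(-280\right) - 29 = \left(- \frac{4}{3} + 2\right) \left(-280\right) - 29 = \frac{2}{3} \left(-280\right) - 29 = - \frac{560}{3} - 29 = - \frac{647}{3}$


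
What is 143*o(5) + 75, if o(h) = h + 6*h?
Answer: 5080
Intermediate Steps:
o(h) = 7*h
143*o(5) + 75 = 143*(7*5) + 75 = 143*35 + 75 = 5005 + 75 = 5080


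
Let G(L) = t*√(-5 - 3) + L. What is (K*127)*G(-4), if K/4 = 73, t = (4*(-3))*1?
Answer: -148336 - 890016*I*√2 ≈ -1.4834e+5 - 1.2587e+6*I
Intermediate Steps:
t = -12 (t = -12*1 = -12)
K = 292 (K = 4*73 = 292)
G(L) = L - 24*I*√2 (G(L) = -12*√(-5 - 3) + L = -24*I*√2 + L = L - 24*I*√2)
(K*127)*G(-4) = (292*127)*(-4 - 24*I*√2) = 37084*(-4 - 24*I*√2) = -148336 - 890016*I*√2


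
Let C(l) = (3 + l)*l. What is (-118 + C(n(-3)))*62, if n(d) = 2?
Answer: -6696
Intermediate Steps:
C(l) = l*(3 + l)
(-118 + C(n(-3)))*62 = (-118 + 2*(3 + 2))*62 = (-118 + 2*5)*62 = (-118 + 10)*62 = -108*62 = -6696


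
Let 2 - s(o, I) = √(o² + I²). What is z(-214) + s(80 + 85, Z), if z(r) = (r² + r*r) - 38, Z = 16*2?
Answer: 91556 - √28249 ≈ 91388.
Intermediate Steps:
Z = 32
z(r) = -38 + 2*r² (z(r) = (r² + r²) - 38 = 2*r² - 38 = -38 + 2*r²)
s(o, I) = 2 - √(I² + o²) (s(o, I) = 2 - √(o² + I²) = 2 - √(I² + o²))
z(-214) + s(80 + 85, Z) = (-38 + 2*(-214)²) + (2 - √(32² + (80 + 85)²)) = (-38 + 2*45796) + (2 - √(1024 + 165²)) = (-38 + 91592) + (2 - √(1024 + 27225)) = 91554 + (2 - √28249) = 91556 - √28249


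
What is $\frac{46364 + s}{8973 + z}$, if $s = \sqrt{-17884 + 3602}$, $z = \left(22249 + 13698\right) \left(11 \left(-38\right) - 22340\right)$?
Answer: $- \frac{46364}{818072853} - \frac{i \sqrt{14282}}{818072853} \approx -5.6675 \cdot 10^{-5} - 1.4608 \cdot 10^{-7} i$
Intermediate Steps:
$z = -818081826$ ($z = 35947 \left(-418 - 22340\right) = 35947 \left(-22758\right) = -818081826$)
$s = i \sqrt{14282}$ ($s = \sqrt{-14282} = i \sqrt{14282} \approx 119.51 i$)
$\frac{46364 + s}{8973 + z} = \frac{46364 + i \sqrt{14282}}{8973 - 818081826} = \frac{46364 + i \sqrt{14282}}{-818072853} = \left(46364 + i \sqrt{14282}\right) \left(- \frac{1}{818072853}\right) = - \frac{46364}{818072853} - \frac{i \sqrt{14282}}{818072853}$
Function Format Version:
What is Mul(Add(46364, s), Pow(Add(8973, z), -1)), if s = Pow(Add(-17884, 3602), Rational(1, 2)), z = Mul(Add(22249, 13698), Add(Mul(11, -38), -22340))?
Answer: Add(Rational(-46364, 818072853), Mul(Rational(-1, 818072853), I, Pow(14282, Rational(1, 2)))) ≈ Add(-5.6675e-5, Mul(-1.4608e-7, I))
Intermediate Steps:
z = -818081826 (z = Mul(35947, Add(-418, -22340)) = Mul(35947, -22758) = -818081826)
s = Mul(I, Pow(14282, Rational(1, 2))) (s = Pow(-14282, Rational(1, 2)) = Mul(I, Pow(14282, Rational(1, 2))) ≈ Mul(119.51, I))
Mul(Add(46364, s), Pow(Add(8973, z), -1)) = Mul(Add(46364, Mul(I, Pow(14282, Rational(1, 2)))), Pow(Add(8973, -818081826), -1)) = Mul(Add(46364, Mul(I, Pow(14282, Rational(1, 2)))), Pow(-818072853, -1)) = Mul(Add(46364, Mul(I, Pow(14282, Rational(1, 2)))), Rational(-1, 818072853)) = Add(Rational(-46364, 818072853), Mul(Rational(-1, 818072853), I, Pow(14282, Rational(1, 2))))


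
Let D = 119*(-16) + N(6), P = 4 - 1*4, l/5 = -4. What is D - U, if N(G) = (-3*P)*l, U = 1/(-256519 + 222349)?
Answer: -65059679/34170 ≈ -1904.0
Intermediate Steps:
l = -20 (l = 5*(-4) = -20)
P = 0 (P = 4 - 4 = 0)
U = -1/34170 (U = 1/(-34170) = -1/34170 ≈ -2.9265e-5)
N(G) = 0 (N(G) = -3*0*(-20) = 0*(-20) = 0)
D = -1904 (D = 119*(-16) + 0 = -1904 + 0 = -1904)
D - U = -1904 - 1*(-1/34170) = -1904 + 1/34170 = -65059679/34170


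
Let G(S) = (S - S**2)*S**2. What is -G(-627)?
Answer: 154796902524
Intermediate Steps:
G(S) = S**2*(S - S**2)
-G(-627) = -(-627)**3*(1 - 1*(-627)) = -(-246491883)*(1 + 627) = -(-246491883)*628 = -1*(-154796902524) = 154796902524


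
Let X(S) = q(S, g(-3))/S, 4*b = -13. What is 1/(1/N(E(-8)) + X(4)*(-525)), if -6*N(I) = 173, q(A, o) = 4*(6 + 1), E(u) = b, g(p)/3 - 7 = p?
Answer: -173/635781 ≈ -0.00027211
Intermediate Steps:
g(p) = 21 + 3*p
b = -13/4 (b = (1/4)*(-13) = -13/4 ≈ -3.2500)
E(u) = -13/4
q(A, o) = 28 (q(A, o) = 4*7 = 28)
N(I) = -173/6 (N(I) = -1/6*173 = -173/6)
X(S) = 28/S
1/(1/N(E(-8)) + X(4)*(-525)) = 1/(1/(-173/6) + (28/4)*(-525)) = 1/(-6/173 + (28*(1/4))*(-525)) = 1/(-6/173 + 7*(-525)) = 1/(-6/173 - 3675) = 1/(-635781/173) = -173/635781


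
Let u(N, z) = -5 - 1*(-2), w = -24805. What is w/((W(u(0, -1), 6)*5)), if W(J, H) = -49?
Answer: 4961/49 ≈ 101.24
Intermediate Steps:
u(N, z) = -3 (u(N, z) = -5 + 2 = -3)
w/((W(u(0, -1), 6)*5)) = -24805/((-49*5)) = -24805/(-245) = -24805*(-1/245) = 4961/49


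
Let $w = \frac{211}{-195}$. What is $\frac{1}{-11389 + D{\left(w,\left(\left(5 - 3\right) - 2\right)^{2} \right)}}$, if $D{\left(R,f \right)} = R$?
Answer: $- \frac{195}{2221066} \approx -8.7796 \cdot 10^{-5}$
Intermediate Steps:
$w = - \frac{211}{195}$ ($w = 211 \left(- \frac{1}{195}\right) = - \frac{211}{195} \approx -1.0821$)
$\frac{1}{-11389 + D{\left(w,\left(\left(5 - 3\right) - 2\right)^{2} \right)}} = \frac{1}{-11389 - \frac{211}{195}} = \frac{1}{- \frac{2221066}{195}} = - \frac{195}{2221066}$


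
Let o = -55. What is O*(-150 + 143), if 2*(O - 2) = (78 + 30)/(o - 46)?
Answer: -1036/101 ≈ -10.257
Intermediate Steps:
O = 148/101 (O = 2 + ((78 + 30)/(-55 - 46))/2 = 2 + (108/(-101))/2 = 2 + (108*(-1/101))/2 = 2 + (½)*(-108/101) = 2 - 54/101 = 148/101 ≈ 1.4653)
O*(-150 + 143) = 148*(-150 + 143)/101 = (148/101)*(-7) = -1036/101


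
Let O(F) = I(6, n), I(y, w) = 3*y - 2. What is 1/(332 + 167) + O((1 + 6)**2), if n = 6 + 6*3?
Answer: 7985/499 ≈ 16.002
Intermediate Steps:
n = 24 (n = 6 + 18 = 24)
I(y, w) = -2 + 3*y
O(F) = 16 (O(F) = -2 + 3*6 = -2 + 18 = 16)
1/(332 + 167) + O((1 + 6)**2) = 1/(332 + 167) + 16 = 1/499 + 16 = 7985/499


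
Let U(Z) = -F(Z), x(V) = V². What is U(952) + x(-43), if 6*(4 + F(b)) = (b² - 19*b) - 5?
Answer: -877093/6 ≈ -1.4618e+5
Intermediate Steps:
F(b) = -29/6 - 19*b/6 + b²/6 (F(b) = -4 + ((b² - 19*b) - 5)/6 = -4 + (-5 + b² - 19*b)/6 = -4 + (-⅚ - 19*b/6 + b²/6) = -29/6 - 19*b/6 + b²/6)
U(Z) = 29/6 - Z²/6 + 19*Z/6 (U(Z) = -(-29/6 - 19*Z/6 + Z²/6) = 29/6 - Z²/6 + 19*Z/6)
U(952) + x(-43) = (29/6 - ⅙*952² + (19/6)*952) + (-43)² = (29/6 - ⅙*906304 + 9044/3) + 1849 = (29/6 - 453152/3 + 9044/3) + 1849 = -888187/6 + 1849 = -877093/6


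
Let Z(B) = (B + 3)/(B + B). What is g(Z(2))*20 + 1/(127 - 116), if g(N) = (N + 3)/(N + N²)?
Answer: 3001/99 ≈ 30.313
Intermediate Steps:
Z(B) = (3 + B)/(2*B) (Z(B) = (3 + B)/((2*B)) = (3 + B)*(1/(2*B)) = (3 + B)/(2*B))
g(N) = (3 + N)/(N + N²)
g(Z(2))*20 + 1/(127 - 116) = ((3 + (½)*(3 + 2)/2)/((((½)*(3 + 2)/2))*(1 + (½)*(3 + 2)/2)))*20 + 1/(127 - 116) = ((3 + (½)*(½)*5)/((((½)*(½)*5))*(1 + (½)*(½)*5)))*20 + 1/11 = ((3 + 5/4)/((5/4)*(1 + 5/4)))*20 + 1/11 = ((⅘)*(17/4)/(9/4))*20 + 1/11 = ((⅘)*(4/9)*(17/4))*20 + 1/11 = (68/45)*20 + 1/11 = 272/9 + 1/11 = 3001/99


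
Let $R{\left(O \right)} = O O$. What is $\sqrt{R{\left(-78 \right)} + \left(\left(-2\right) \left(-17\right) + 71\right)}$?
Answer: $\sqrt{6189} \approx 78.67$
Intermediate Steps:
$R{\left(O \right)} = O^{2}$
$\sqrt{R{\left(-78 \right)} + \left(\left(-2\right) \left(-17\right) + 71\right)} = \sqrt{\left(-78\right)^{2} + \left(\left(-2\right) \left(-17\right) + 71\right)} = \sqrt{6084 + \left(34 + 71\right)} = \sqrt{6084 + 105} = \sqrt{6189}$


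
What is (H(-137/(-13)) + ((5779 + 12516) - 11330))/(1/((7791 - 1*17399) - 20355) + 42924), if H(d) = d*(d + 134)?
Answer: 42982163204/217356276059 ≈ 0.19775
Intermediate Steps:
H(d) = d*(134 + d)
(H(-137/(-13)) + ((5779 + 12516) - 11330))/(1/((7791 - 1*17399) - 20355) + 42924) = ((-137/(-13))*(134 - 137/(-13)) + ((5779 + 12516) - 11330))/(1/((7791 - 1*17399) - 20355) + 42924) = ((-137*(-1/13))*(134 - 137*(-1/13)) + (18295 - 11330))/(1/((7791 - 17399) - 20355) + 42924) = (137*(134 + 137/13)/13 + 6965)/(1/(-9608 - 20355) + 42924) = ((137/13)*(1879/13) + 6965)/(1/(-29963) + 42924) = (257423/169 + 6965)/(-1/29963 + 42924) = 1434508/(169*(1286131811/29963)) = (1434508/169)*(29963/1286131811) = 42982163204/217356276059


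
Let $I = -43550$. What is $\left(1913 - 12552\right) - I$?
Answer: $32911$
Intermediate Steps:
$\left(1913 - 12552\right) - I = \left(1913 - 12552\right) - -43550 = -10639 + 43550 = 32911$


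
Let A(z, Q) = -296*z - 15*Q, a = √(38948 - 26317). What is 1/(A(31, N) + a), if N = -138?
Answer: -418/2969565 - √12631/50482605 ≈ -0.00014299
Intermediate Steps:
a = √12631 ≈ 112.39
1/(A(31, N) + a) = 1/((-296*31 - 15*(-138)) + √12631) = 1/((-9176 + 2070) + √12631) = 1/(-7106 + √12631)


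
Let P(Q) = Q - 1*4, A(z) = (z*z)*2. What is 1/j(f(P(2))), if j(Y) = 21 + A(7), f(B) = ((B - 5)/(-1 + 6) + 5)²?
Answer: 1/119 ≈ 0.0084034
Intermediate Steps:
A(z) = 2*z² (A(z) = z²*2 = 2*z²)
P(Q) = -4 + Q (P(Q) = Q - 4 = -4 + Q)
f(B) = (4 + B/5)² (f(B) = ((-5 + B)/5 + 5)² = ((-5 + B)*(⅕) + 5)² = ((-1 + B/5) + 5)² = (4 + B/5)²)
j(Y) = 119 (j(Y) = 21 + 2*7² = 21 + 2*49 = 21 + 98 = 119)
1/j(f(P(2))) = 1/119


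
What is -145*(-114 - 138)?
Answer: 36540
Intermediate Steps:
-145*(-114 - 138) = -145*(-252) = 36540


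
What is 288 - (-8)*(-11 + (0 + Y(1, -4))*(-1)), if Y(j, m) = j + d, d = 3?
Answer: 168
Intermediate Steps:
Y(j, m) = 3 + j (Y(j, m) = j + 3 = 3 + j)
288 - (-8)*(-11 + (0 + Y(1, -4))*(-1)) = 288 - (-8)*(-11 + (0 + (3 + 1))*(-1)) = 288 - (-8)*(-11 + (0 + 4)*(-1)) = 288 - (-8)*(-11 + 4*(-1)) = 288 - (-8)*(-11 - 4) = 288 - (-8)*(-15) = 288 - 1*120 = 288 - 120 = 168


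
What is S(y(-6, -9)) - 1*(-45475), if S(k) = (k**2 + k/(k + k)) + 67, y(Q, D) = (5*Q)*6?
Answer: 155885/2 ≈ 77943.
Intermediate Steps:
y(Q, D) = 30*Q
S(k) = 135/2 + k**2 (S(k) = (k**2 + k/((2*k))) + 67 = (k**2 + (1/(2*k))*k) + 67 = (k**2 + 1/2) + 67 = (1/2 + k**2) + 67 = 135/2 + k**2)
S(y(-6, -9)) - 1*(-45475) = (135/2 + (30*(-6))**2) - 1*(-45475) = (135/2 + (-180)**2) + 45475 = (135/2 + 32400) + 45475 = 64935/2 + 45475 = 155885/2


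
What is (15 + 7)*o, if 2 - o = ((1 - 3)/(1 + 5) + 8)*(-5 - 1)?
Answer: 1056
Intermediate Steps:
o = 48 (o = 2 - ((1 - 3)/(1 + 5) + 8)*(-5 - 1) = 2 - (-2/6 + 8)*(-6) = 2 - (-2*⅙ + 8)*(-6) = 2 - (-⅓ + 8)*(-6) = 2 - 23*(-6)/3 = 2 - 1*(-46) = 2 + 46 = 48)
(15 + 7)*o = (15 + 7)*48 = 22*48 = 1056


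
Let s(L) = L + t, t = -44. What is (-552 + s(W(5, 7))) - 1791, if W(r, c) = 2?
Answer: -2385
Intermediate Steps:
s(L) = -44 + L (s(L) = L - 44 = -44 + L)
(-552 + s(W(5, 7))) - 1791 = (-552 + (-44 + 2)) - 1791 = (-552 - 42) - 1791 = -594 - 1791 = -2385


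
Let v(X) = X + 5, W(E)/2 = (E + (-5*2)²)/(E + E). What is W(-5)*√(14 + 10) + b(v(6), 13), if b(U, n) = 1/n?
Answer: 1/13 - 38*√6 ≈ -93.004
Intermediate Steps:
W(E) = (100 + E)/E (W(E) = 2*((E + (-5*2)²)/(E + E)) = 2*((E + (-10)²)/((2*E))) = 2*((E + 100)*(1/(2*E))) = 2*((100 + E)*(1/(2*E))) = 2*((100 + E)/(2*E)) = (100 + E)/E)
v(X) = 5 + X
W(-5)*√(14 + 10) + b(v(6), 13) = ((100 - 5)/(-5))*√(14 + 10) + 1/13 = (-⅕*95)*√24 + 1/13 = -38*√6 + 1/13 = 1/13 - 38*√6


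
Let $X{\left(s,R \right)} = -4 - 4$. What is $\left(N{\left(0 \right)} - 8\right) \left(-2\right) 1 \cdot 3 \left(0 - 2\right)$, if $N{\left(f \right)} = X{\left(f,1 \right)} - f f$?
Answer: $-192$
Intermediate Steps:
$X{\left(s,R \right)} = -8$ ($X{\left(s,R \right)} = -4 - 4 = -8$)
$N{\left(f \right)} = -8 - f^{2}$ ($N{\left(f \right)} = -8 - f f = -8 - f^{2}$)
$\left(N{\left(0 \right)} - 8\right) \left(-2\right) 1 \cdot 3 \left(0 - 2\right) = \left(\left(-8 - 0^{2}\right) - 8\right) \left(-2\right) 1 \cdot 3 \left(0 - 2\right) = \left(\left(-8 - 0\right) - 8\right) \left(\left(-2\right) 3\right) \left(0 - 2\right) = \left(\left(-8 + 0\right) - 8\right) \left(-6\right) \left(-2\right) = \left(-8 - 8\right) \left(-6\right) \left(-2\right) = \left(-16\right) \left(-6\right) \left(-2\right) = 96 \left(-2\right) = -192$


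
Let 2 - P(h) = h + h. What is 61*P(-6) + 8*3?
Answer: 878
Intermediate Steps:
P(h) = 2 - 2*h (P(h) = 2 - (h + h) = 2 - 2*h)
61*P(-6) + 8*3 = 61*(2 - 2*(-6)) + 8*3 = 61*(2 + 12) + 24 = 61*14 + 24 = 854 + 24 = 878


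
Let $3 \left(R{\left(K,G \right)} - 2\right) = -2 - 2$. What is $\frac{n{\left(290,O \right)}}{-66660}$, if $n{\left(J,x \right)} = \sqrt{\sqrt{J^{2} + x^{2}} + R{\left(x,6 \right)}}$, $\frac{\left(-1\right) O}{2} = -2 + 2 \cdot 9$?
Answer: $- \frac{\sqrt{6 + 18 \sqrt{21281}}}{199980} \approx -0.00025653$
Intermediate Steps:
$O = -32$ ($O = - 2 \left(-2 + 2 \cdot 9\right) = - 2 \left(-2 + 18\right) = \left(-2\right) 16 = -32$)
$R{\left(K,G \right)} = \frac{2}{3}$ ($R{\left(K,G \right)} = 2 + \frac{-2 - 2}{3} = 2 + \frac{1}{3} \left(-4\right) = 2 - \frac{4}{3} = \frac{2}{3}$)
$n{\left(J,x \right)} = \sqrt{\frac{2}{3} + \sqrt{J^{2} + x^{2}}}$ ($n{\left(J,x \right)} = \sqrt{\sqrt{J^{2} + x^{2}} + \frac{2}{3}} = \sqrt{\frac{2}{3} + \sqrt{J^{2} + x^{2}}}$)
$\frac{n{\left(290,O \right)}}{-66660} = \frac{\frac{1}{3} \sqrt{6 + 9 \sqrt{290^{2} + \left(-32\right)^{2}}}}{-66660} = \frac{\sqrt{6 + 9 \sqrt{84100 + 1024}}}{3} \left(- \frac{1}{66660}\right) = \frac{\sqrt{6 + 9 \sqrt{85124}}}{3} \left(- \frac{1}{66660}\right) = \frac{\sqrt{6 + 9 \cdot 2 \sqrt{21281}}}{3} \left(- \frac{1}{66660}\right) = \frac{\sqrt{6 + 18 \sqrt{21281}}}{3} \left(- \frac{1}{66660}\right) = - \frac{\sqrt{6 + 18 \sqrt{21281}}}{199980}$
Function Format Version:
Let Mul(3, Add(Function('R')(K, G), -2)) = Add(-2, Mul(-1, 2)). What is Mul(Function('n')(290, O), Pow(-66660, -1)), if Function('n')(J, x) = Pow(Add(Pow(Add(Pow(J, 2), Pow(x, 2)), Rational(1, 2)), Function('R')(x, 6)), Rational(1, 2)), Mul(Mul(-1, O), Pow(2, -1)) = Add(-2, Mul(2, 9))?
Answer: Mul(Rational(-1, 199980), Pow(Add(6, Mul(18, Pow(21281, Rational(1, 2)))), Rational(1, 2))) ≈ -0.00025653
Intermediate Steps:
O = -32 (O = Mul(-2, Add(-2, Mul(2, 9))) = Mul(-2, Add(-2, 18)) = Mul(-2, 16) = -32)
Function('R')(K, G) = Rational(2, 3) (Function('R')(K, G) = Add(2, Mul(Rational(1, 3), Add(-2, Mul(-1, 2)))) = Add(2, Mul(Rational(1, 3), Add(-2, -2))) = Add(2, Mul(Rational(1, 3), -4)) = Add(2, Rational(-4, 3)) = Rational(2, 3))
Function('n')(J, x) = Pow(Add(Rational(2, 3), Pow(Add(Pow(J, 2), Pow(x, 2)), Rational(1, 2))), Rational(1, 2)) (Function('n')(J, x) = Pow(Add(Pow(Add(Pow(J, 2), Pow(x, 2)), Rational(1, 2)), Rational(2, 3)), Rational(1, 2)) = Pow(Add(Rational(2, 3), Pow(Add(Pow(J, 2), Pow(x, 2)), Rational(1, 2))), Rational(1, 2)))
Mul(Function('n')(290, O), Pow(-66660, -1)) = Mul(Mul(Rational(1, 3), Pow(Add(6, Mul(9, Pow(Add(Pow(290, 2), Pow(-32, 2)), Rational(1, 2)))), Rational(1, 2))), Pow(-66660, -1)) = Mul(Mul(Rational(1, 3), Pow(Add(6, Mul(9, Pow(Add(84100, 1024), Rational(1, 2)))), Rational(1, 2))), Rational(-1, 66660)) = Mul(Mul(Rational(1, 3), Pow(Add(6, Mul(9, Pow(85124, Rational(1, 2)))), Rational(1, 2))), Rational(-1, 66660)) = Mul(Mul(Rational(1, 3), Pow(Add(6, Mul(9, Mul(2, Pow(21281, Rational(1, 2))))), Rational(1, 2))), Rational(-1, 66660)) = Mul(Mul(Rational(1, 3), Pow(Add(6, Mul(18, Pow(21281, Rational(1, 2)))), Rational(1, 2))), Rational(-1, 66660)) = Mul(Rational(-1, 199980), Pow(Add(6, Mul(18, Pow(21281, Rational(1, 2)))), Rational(1, 2)))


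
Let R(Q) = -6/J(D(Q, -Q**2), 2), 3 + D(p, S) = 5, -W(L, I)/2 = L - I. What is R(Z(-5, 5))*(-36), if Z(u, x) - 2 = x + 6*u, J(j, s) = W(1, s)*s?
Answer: 54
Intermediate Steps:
W(L, I) = -2*L + 2*I (W(L, I) = -2*(L - I) = -2*L + 2*I)
D(p, S) = 2 (D(p, S) = -3 + 5 = 2)
J(j, s) = s*(-2 + 2*s) (J(j, s) = (-2*1 + 2*s)*s = (-2 + 2*s)*s = s*(-2 + 2*s))
Z(u, x) = 2 + x + 6*u (Z(u, x) = 2 + (x + 6*u) = 2 + x + 6*u)
R(Q) = -3/2 (R(Q) = -6*1/(4*(-1 + 2)) = -6/(2*2*1) = -6/4 = -6*1/4 = -3/2)
R(Z(-5, 5))*(-36) = -3/2*(-36) = 54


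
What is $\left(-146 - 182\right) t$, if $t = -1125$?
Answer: $369000$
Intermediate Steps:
$\left(-146 - 182\right) t = \left(-146 - 182\right) \left(-1125\right) = \left(-328\right) \left(-1125\right) = 369000$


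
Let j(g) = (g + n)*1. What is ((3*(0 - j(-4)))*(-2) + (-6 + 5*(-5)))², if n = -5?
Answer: 7225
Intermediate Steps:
j(g) = -5 + g (j(g) = (g - 5)*1 = (-5 + g)*1 = -5 + g)
((3*(0 - j(-4)))*(-2) + (-6 + 5*(-5)))² = ((3*(0 - (-5 - 4)))*(-2) + (-6 + 5*(-5)))² = ((3*(0 - 1*(-9)))*(-2) + (-6 - 25))² = ((3*(0 + 9))*(-2) - 31)² = ((3*9)*(-2) - 31)² = (27*(-2) - 31)² = (-54 - 31)² = (-85)² = 7225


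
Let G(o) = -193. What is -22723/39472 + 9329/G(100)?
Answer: -372619827/7618096 ≈ -48.912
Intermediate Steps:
-22723/39472 + 9329/G(100) = -22723/39472 + 9329/(-193) = -22723*1/39472 + 9329*(-1/193) = -22723/39472 - 9329/193 = -372619827/7618096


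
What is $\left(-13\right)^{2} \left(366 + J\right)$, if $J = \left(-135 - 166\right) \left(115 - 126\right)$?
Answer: $621413$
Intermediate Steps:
$J = 3311$ ($J = \left(-135 - 166\right) \left(-11\right) = \left(-301\right) \left(-11\right) = 3311$)
$\left(-13\right)^{2} \left(366 + J\right) = \left(-13\right)^{2} \left(366 + 3311\right) = 169 \cdot 3677 = 621413$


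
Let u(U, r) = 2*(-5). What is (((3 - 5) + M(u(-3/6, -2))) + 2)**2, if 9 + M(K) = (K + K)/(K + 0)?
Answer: 49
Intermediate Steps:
u(U, r) = -10
M(K) = -7 (M(K) = -9 + (K + K)/(K + 0) = -9 + (2*K)/K = -9 + 2 = -7)
(((3 - 5) + M(u(-3/6, -2))) + 2)**2 = (((3 - 5) - 7) + 2)**2 = ((-2 - 7) + 2)**2 = (-9 + 2)**2 = (-7)**2 = 49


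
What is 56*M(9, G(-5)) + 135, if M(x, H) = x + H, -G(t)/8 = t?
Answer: 2879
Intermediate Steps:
G(t) = -8*t
M(x, H) = H + x
56*M(9, G(-5)) + 135 = 56*(-8*(-5) + 9) + 135 = 56*(40 + 9) + 135 = 56*49 + 135 = 2744 + 135 = 2879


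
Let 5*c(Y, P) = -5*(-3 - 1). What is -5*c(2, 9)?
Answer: -20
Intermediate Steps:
c(Y, P) = 4 (c(Y, P) = (-5*(-3 - 1))/5 = (-5*(-4))/5 = (⅕)*20 = 4)
-5*c(2, 9) = -5*4 = -20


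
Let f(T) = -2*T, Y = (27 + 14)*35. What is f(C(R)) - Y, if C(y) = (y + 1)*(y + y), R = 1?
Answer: -1443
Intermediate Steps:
C(y) = 2*y*(1 + y) (C(y) = (1 + y)*(2*y) = 2*y*(1 + y))
Y = 1435 (Y = 41*35 = 1435)
f(C(R)) - Y = -4*(1 + 1) - 1*1435 = -4*2 - 1435 = -2*4 - 1435 = -8 - 1435 = -1443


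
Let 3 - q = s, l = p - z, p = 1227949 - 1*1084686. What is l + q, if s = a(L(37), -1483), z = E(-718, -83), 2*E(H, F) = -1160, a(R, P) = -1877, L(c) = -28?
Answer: 145723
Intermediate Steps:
p = 143263 (p = 1227949 - 1084686 = 143263)
E(H, F) = -580 (E(H, F) = (1/2)*(-1160) = -580)
z = -580
s = -1877
l = 143843 (l = 143263 - 1*(-580) = 143263 + 580 = 143843)
q = 1880 (q = 3 - 1*(-1877) = 3 + 1877 = 1880)
l + q = 143843 + 1880 = 145723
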